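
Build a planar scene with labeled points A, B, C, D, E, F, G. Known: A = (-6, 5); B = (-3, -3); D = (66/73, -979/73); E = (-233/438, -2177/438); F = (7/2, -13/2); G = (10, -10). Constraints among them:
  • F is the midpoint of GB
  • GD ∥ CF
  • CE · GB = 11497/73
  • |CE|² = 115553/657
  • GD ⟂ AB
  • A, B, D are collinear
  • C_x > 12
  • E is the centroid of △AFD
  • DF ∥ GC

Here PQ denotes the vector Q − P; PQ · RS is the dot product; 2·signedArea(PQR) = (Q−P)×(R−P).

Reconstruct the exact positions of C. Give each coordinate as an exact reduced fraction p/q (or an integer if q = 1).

C = (1839/146, -451/146)

1. C_x = 1839/146  [GD ∥ CF ∩ DF ∥ GC]
2. C_y = -451/146  [GD ∥ CF ∩ DF ∥ GC]
   → C = (1839/146, -451/146)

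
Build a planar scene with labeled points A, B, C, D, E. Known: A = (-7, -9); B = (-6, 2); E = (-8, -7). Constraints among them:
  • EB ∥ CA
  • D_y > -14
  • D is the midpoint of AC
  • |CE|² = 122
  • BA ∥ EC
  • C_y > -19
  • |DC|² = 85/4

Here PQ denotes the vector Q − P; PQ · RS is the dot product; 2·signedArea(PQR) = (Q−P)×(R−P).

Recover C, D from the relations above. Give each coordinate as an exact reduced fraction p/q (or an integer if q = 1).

C = (-9, -18)
D = (-8, -27/2)

1. C_x = -9  [EB ∥ CA ∩ BA ∥ EC]
2. C_y = -18  [EB ∥ CA ∩ BA ∥ EC]
   → C = (-9, -18)
3. D_x = -8  [D is the midpoint of AC]
4. D_y = -27/2  [D is the midpoint of AC]
   → D = (-8, -27/2)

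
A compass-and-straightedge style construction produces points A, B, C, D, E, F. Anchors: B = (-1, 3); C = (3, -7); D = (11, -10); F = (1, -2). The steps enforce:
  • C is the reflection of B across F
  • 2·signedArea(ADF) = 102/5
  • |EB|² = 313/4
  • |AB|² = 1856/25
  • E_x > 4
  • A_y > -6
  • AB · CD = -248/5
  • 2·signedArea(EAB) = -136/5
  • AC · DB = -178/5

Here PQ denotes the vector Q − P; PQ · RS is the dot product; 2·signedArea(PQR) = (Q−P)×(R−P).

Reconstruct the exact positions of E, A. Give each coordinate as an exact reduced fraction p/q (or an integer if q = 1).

1. A_x = 11/5  [2·signedArea(ADF) = 102/5 ∩ AC · DB = -178/5]
2. A_y = -5  [2·signedArea(ADF) = 102/5 ∩ AC · DB = -178/5]
   → A = (11/5, -5)
3. E_x = 5  [line -8·x + -16/5·y + 144/5 = 0 ∩ |EB|² = 313/4]
4. E_y = -7/2  [line -8·x + -16/5·y + 144/5 = 0 ∩ |EB|² = 313/4]
   → E = (5, -7/2)

A = (11/5, -5)
E = (5, -7/2)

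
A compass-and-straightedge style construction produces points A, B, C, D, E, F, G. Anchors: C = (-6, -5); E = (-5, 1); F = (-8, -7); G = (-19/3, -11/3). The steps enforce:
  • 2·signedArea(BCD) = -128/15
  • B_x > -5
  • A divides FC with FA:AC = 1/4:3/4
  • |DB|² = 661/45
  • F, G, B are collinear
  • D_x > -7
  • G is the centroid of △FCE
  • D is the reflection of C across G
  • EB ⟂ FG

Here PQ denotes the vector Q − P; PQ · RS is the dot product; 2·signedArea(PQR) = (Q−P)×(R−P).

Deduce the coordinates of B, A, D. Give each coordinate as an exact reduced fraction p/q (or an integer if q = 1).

A = (-15/2, -13/2)
B = (-21/5, 3/5)
D = (-20/3, -7/3)

1. B_x = -21/5  [F, G, B are collinear ∩ EB ⟂ FG]
2. B_y = 3/5  [F, G, B are collinear ∩ EB ⟂ FG]
   → B = (-21/5, 3/5)
3. A_x = -15/2  [A divides FC with FA:AC = 1/4:3/4]
4. A_y = -13/2  [A divides FC with FA:AC = 1/4:3/4]
   → A = (-15/2, -13/2)
5. D_x = -20/3  [D is the reflection of C across G]
6. D_y = -7/3  [D is the reflection of C across G]
   → D = (-20/3, -7/3)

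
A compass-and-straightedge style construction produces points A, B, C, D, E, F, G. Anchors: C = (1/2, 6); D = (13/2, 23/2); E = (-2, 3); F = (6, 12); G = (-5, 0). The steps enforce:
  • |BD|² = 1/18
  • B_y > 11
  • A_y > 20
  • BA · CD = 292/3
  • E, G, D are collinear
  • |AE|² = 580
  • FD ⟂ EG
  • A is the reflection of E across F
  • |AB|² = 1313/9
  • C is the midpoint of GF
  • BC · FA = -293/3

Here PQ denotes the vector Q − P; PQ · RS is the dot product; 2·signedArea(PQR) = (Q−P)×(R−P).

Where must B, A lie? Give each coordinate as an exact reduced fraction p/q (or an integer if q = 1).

A = (14, 21)
B = (19/3, 35/3)

1. A_x = 14  [A is the reflection of E across F]
2. A_y = 21  [A is the reflection of E across F]
   → A = (14, 21)
3. B_x = 19/3  [BC · FA = -293/3 ∩ BA · CD = 292/3]
4. B_y = 35/3  [BC · FA = -293/3 ∩ BA · CD = 292/3]
   → B = (19/3, 35/3)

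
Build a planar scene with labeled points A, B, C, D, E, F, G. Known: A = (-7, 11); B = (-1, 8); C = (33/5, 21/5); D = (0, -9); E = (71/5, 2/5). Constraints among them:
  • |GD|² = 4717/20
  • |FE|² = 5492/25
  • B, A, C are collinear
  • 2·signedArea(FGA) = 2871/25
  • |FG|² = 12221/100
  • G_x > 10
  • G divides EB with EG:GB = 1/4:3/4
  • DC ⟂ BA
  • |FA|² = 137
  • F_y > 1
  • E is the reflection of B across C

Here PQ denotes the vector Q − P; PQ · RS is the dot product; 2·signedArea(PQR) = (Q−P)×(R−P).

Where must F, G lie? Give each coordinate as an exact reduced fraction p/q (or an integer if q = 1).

1. G_x = 52/5  [G divides EB with EG:GB = 1/4:3/4]
2. G_y = 23/10  [G divides EB with EG:GB = 1/4:3/4]
   → G = (52/5, 23/10)
3. F_x = -3/5  [line -87/10·x + -87/5·y + 783/50 = 0 ∩ |FE|² = 5492/25]
4. F_y = 6/5  [line -87/10·x + -87/5·y + 783/50 = 0 ∩ |FE|² = 5492/25]
   → F = (-3/5, 6/5)

F = (-3/5, 6/5)
G = (52/5, 23/10)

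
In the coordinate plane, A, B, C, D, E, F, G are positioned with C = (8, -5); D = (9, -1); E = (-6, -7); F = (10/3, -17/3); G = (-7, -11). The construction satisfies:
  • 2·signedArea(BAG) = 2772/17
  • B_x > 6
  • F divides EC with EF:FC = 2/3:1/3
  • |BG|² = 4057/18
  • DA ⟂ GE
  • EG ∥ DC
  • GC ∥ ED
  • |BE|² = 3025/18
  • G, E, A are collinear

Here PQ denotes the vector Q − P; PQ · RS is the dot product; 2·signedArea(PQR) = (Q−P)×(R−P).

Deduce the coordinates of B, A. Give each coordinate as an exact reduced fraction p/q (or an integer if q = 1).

1. A_x = -63/17  [G, E, A are collinear ∩ DA ⟂ GE]
2. A_y = 37/17  [G, E, A are collinear ∩ DA ⟂ GE]
   → A = (-63/17, 37/17)
3. B_x = 41/6  [line 224/17·x + -56/17·y + -1820/17 = 0 ∩ |BG|² = 4057/18]
4. B_y = -31/6  [line 224/17·x + -56/17·y + -1820/17 = 0 ∩ |BG|² = 4057/18]
   → B = (41/6, -31/6)

A = (-63/17, 37/17)
B = (41/6, -31/6)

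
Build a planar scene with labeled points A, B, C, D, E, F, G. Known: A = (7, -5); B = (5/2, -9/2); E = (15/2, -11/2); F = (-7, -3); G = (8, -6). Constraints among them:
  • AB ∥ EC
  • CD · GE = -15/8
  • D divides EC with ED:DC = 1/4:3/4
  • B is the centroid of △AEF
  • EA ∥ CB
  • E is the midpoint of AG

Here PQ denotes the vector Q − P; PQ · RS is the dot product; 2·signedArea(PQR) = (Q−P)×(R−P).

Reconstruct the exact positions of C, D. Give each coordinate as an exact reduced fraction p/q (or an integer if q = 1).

1. C_x = 3  [EA ∥ CB ∩ AB ∥ EC]
2. C_y = -5  [EA ∥ CB ∩ AB ∥ EC]
   → C = (3, -5)
3. D_x = 51/8  [D divides EC with ED:DC = 1/4:3/4]
4. D_y = -43/8  [D divides EC with ED:DC = 1/4:3/4]
   → D = (51/8, -43/8)

C = (3, -5)
D = (51/8, -43/8)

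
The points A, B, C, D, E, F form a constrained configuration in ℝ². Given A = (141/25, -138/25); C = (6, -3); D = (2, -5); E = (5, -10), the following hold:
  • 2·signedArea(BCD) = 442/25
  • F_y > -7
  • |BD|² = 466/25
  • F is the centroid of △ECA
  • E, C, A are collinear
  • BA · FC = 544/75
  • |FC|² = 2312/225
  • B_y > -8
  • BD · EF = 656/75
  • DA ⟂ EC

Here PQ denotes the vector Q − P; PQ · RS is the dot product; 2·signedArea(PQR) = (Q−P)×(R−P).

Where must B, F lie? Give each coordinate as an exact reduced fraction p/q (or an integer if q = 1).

B = (133/25, -194/25)
F = (416/75, -463/75)

1. B_x = 133/25  [line 2·x + -4·y + -1042/25 = 0 ∩ |BD|² = 466/25]
2. B_y = -194/25  [line 2·x + -4·y + -1042/25 = 0 ∩ |BD|² = 466/25]
   → B = (133/25, -194/25)
3. F_x = 416/75  [F is the centroid of △ECA]
4. F_y = -463/75  [F is the centroid of △ECA]
   → F = (416/75, -463/75)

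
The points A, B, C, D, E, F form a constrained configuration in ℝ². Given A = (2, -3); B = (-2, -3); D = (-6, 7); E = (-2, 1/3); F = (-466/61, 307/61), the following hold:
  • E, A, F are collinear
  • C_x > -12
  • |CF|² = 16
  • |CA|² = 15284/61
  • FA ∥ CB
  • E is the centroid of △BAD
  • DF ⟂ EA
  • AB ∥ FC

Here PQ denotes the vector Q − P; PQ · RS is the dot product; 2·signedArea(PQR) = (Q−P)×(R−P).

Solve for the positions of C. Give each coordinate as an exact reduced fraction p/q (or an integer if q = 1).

C = (-710/61, 307/61)

1. C_x = -710/61  [FA ∥ CB ∩ AB ∥ FC]
2. C_y = 307/61  [FA ∥ CB ∩ AB ∥ FC]
   → C = (-710/61, 307/61)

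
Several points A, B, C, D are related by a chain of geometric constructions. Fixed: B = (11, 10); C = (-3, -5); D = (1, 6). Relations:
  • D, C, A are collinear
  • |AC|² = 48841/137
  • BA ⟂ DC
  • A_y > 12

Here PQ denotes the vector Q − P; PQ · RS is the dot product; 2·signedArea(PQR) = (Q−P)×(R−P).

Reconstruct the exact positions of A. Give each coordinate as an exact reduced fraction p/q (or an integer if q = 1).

1. A_x = 473/137  [D, C, A are collinear ∩ BA ⟂ DC]
2. A_y = 1746/137  [D, C, A are collinear ∩ BA ⟂ DC]
   → A = (473/137, 1746/137)

A = (473/137, 1746/137)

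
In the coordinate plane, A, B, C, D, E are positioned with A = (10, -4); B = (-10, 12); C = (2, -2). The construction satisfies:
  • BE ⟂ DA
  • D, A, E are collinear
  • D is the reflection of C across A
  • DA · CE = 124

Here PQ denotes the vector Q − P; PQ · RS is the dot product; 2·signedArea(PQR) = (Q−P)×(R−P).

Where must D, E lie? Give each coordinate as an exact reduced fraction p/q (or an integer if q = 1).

D = (18, -6)
E = (-214/17, 28/17)

1. D_x = 18  [D is the reflection of C across A]
2. D_y = -6  [D is the reflection of C across A]
   → D = (18, -6)
3. E_x = -214/17  [D, A, E are collinear ∩ BE ⟂ DA]
4. E_y = 28/17  [D, A, E are collinear ∩ BE ⟂ DA]
   → E = (-214/17, 28/17)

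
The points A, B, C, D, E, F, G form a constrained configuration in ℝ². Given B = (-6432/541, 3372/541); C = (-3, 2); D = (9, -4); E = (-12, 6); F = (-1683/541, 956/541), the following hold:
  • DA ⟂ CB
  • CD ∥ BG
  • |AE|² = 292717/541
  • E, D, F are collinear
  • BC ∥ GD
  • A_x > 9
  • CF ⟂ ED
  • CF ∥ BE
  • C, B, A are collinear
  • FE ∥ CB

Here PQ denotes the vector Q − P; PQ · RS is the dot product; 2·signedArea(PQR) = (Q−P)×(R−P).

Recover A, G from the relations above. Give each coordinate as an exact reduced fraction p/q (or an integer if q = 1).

1. A_x = 4929/541  [C, B, A are collinear ∩ DA ⟂ CB]
2. A_y = -2038/541  [C, B, A are collinear ∩ DA ⟂ CB]
   → A = (4929/541, -2038/541)
3. G_x = 60/541  [BC ∥ GD ∩ CD ∥ BG]
4. G_y = 126/541  [BC ∥ GD ∩ CD ∥ BG]
   → G = (60/541, 126/541)

A = (4929/541, -2038/541)
G = (60/541, 126/541)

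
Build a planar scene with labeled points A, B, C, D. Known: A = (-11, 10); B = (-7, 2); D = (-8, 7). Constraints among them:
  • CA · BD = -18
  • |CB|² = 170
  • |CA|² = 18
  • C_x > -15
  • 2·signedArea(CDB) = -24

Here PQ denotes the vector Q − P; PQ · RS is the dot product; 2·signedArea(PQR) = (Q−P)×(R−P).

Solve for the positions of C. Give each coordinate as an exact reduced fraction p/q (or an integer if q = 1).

C = (-14, 13)

1. C_x = -14  [CA · BD = -18 ∩ 2·signedArea(CDB) = -24]
2. C_y = 13  [CA · BD = -18 ∩ 2·signedArea(CDB) = -24]
   → C = (-14, 13)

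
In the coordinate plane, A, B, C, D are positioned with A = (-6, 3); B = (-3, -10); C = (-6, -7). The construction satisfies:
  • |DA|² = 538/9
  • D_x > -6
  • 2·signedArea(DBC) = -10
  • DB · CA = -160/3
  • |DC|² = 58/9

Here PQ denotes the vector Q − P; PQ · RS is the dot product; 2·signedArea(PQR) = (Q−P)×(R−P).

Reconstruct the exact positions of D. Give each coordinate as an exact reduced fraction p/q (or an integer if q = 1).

D = (-5, -14/3)

1. D_x = -5  [2·signedArea(DBC) = -10 ∩ DB · CA = -160/3]
2. D_y = -14/3  [2·signedArea(DBC) = -10 ∩ DB · CA = -160/3]
   → D = (-5, -14/3)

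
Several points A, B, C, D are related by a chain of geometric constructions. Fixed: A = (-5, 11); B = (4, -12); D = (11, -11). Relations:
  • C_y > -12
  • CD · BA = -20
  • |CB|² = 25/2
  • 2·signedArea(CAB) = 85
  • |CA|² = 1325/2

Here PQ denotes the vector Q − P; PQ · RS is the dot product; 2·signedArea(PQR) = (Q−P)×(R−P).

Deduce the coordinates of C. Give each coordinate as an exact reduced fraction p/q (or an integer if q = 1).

C = (15/2, -23/2)

1. C_x = 15/2  [2·signedArea(CAB) = 85 ∩ CD · BA = -20]
2. C_y = -23/2  [2·signedArea(CAB) = 85 ∩ CD · BA = -20]
   → C = (15/2, -23/2)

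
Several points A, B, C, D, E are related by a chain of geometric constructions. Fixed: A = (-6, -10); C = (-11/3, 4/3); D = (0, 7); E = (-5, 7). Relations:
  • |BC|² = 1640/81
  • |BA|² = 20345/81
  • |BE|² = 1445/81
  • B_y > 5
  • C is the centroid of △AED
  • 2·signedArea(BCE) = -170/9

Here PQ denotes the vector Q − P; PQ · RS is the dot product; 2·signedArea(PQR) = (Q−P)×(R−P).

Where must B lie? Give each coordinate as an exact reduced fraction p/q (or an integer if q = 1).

1. B_x = -11/9  [line -17/3·x + -4/3·y + -1/9 = 0 ∩ |BA|² = 20345/81]
2. B_y = 46/9  [line -17/3·x + -4/3·y + -1/9 = 0 ∩ |BA|² = 20345/81]
   → B = (-11/9, 46/9)

B = (-11/9, 46/9)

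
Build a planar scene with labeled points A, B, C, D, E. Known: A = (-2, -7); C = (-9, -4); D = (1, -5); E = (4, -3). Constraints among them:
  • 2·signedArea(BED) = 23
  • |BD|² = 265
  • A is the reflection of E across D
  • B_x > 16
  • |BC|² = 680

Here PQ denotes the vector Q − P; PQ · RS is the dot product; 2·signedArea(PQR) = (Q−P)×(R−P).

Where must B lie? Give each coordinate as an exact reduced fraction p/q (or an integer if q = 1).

B = (17, -2)

1. B_x = 17  [line 2·x + -3·y + -40 = 0 ∩ |BC|² = 680]
2. B_y = -2  [line 2·x + -3·y + -40 = 0 ∩ |BC|² = 680]
   → B = (17, -2)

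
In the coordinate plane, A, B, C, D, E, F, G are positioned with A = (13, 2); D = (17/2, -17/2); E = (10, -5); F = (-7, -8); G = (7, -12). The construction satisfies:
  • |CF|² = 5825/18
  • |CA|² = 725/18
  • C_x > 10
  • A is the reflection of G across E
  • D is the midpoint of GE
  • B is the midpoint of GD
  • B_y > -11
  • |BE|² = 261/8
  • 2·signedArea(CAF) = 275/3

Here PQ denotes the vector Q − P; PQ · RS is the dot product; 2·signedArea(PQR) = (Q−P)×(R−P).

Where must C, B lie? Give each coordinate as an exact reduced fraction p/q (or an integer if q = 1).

B = (31/4, -41/4)
C = (21/2, -23/6)

1. C_x = 21/2  [line 10·x + -20·y + -545/3 = 0 ∩ |CF|² = 5825/18]
2. C_y = -23/6  [line 10·x + -20·y + -545/3 = 0 ∩ |CF|² = 5825/18]
   → C = (21/2, -23/6)
3. B_x = 31/4  [B is the midpoint of GD]
4. B_y = -41/4  [B is the midpoint of GD]
   → B = (31/4, -41/4)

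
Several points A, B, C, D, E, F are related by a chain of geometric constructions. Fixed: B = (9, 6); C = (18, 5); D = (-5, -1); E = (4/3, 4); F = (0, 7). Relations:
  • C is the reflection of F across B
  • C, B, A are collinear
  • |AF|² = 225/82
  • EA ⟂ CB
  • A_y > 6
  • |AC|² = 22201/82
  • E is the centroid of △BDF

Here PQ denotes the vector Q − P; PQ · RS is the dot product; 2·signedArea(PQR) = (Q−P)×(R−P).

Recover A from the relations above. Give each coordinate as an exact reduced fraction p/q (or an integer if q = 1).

1. A_x = 135/82  [C, B, A are collinear ∩ EA ⟂ CB]
2. A_y = 559/82  [C, B, A are collinear ∩ EA ⟂ CB]
   → A = (135/82, 559/82)

A = (135/82, 559/82)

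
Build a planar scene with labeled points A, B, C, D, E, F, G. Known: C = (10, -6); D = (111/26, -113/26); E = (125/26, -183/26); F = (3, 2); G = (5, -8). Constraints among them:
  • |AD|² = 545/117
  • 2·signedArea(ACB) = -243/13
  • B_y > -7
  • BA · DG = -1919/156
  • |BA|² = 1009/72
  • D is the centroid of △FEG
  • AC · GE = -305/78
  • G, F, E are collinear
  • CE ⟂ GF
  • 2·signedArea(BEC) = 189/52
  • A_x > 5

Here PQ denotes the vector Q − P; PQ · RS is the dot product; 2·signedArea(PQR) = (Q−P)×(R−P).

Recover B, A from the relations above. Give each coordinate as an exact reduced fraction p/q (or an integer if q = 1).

1. A_x = 449/78  [line 5/26·x + -25/26·y + -295/78 = 0 ∩ |AD|² = 545/117]
2. A_y = -217/78  [line 5/26·x + -25/26·y + -295/78 = 0 ∩ |AD|² = 545/117]
   → A = (449/78, -217/78)
3. B_x = 243/52  [2·signedArea(BEC) = 189/52 ∩ 2·signedArea(ACB) = -243/13]
4. B_y = -331/52  [2·signedArea(BEC) = 189/52 ∩ 2·signedArea(ACB) = -243/13]
   → B = (243/52, -331/52)

A = (449/78, -217/78)
B = (243/52, -331/52)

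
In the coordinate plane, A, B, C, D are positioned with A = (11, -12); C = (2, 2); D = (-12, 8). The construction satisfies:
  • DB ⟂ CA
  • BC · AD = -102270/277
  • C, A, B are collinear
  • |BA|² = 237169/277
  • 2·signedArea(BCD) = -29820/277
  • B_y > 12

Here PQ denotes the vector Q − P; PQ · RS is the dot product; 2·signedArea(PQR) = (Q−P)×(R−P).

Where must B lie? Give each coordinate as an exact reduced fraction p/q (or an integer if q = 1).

1. B_x = -1336/277  [C, A, B are collinear ∩ DB ⟂ CA]
2. B_y = 3494/277  [C, A, B are collinear ∩ DB ⟂ CA]
   → B = (-1336/277, 3494/277)

B = (-1336/277, 3494/277)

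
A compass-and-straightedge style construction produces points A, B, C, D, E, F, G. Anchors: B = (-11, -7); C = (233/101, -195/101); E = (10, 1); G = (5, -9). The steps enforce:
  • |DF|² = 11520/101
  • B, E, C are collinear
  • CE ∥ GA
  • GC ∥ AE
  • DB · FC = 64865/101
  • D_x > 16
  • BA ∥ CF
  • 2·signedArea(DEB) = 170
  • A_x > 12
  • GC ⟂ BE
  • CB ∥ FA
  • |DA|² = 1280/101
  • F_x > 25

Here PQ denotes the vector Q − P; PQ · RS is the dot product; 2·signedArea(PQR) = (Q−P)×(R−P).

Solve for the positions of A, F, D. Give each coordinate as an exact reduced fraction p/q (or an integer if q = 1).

1. A_x = 1282/101  [GC ∥ AE ∩ CE ∥ GA]
2. A_y = -613/101  [GC ∥ AE ∩ CE ∥ GA]
   → A = (1282/101, -613/101)
3. F_x = 26  [CB ∥ FA ∩ BA ∥ CF]
4. F_y = -1  [CB ∥ FA ∩ BA ∥ CF]
   → F = (26, -1)
5. D_x = 1618/101  [2·signedArea(DEB) = 170 ∩ DB · FC = 64865/101]
6. D_y = -485/101  [2·signedArea(DEB) = 170 ∩ DB · FC = 64865/101]
   → D = (1618/101, -485/101)

A = (1282/101, -613/101)
D = (1618/101, -485/101)
F = (26, -1)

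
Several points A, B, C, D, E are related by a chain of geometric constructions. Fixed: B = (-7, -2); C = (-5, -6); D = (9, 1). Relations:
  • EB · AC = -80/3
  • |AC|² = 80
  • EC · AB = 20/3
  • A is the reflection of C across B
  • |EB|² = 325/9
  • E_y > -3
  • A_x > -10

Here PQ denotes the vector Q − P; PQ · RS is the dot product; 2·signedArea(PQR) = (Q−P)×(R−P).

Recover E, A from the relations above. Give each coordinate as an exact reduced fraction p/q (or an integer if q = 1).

1. A_x = -9  [A is the reflection of C across B]
2. A_y = 2  [A is the reflection of C across B]
   → A = (-9, 2)
3. E_x = -1  [line -4·x + 8·y + 44/3 = 0 ∩ |EB|² = 325/9]
4. E_y = -7/3  [line -4·x + 8·y + 44/3 = 0 ∩ |EB|² = 325/9]
   → E = (-1, -7/3)

A = (-9, 2)
E = (-1, -7/3)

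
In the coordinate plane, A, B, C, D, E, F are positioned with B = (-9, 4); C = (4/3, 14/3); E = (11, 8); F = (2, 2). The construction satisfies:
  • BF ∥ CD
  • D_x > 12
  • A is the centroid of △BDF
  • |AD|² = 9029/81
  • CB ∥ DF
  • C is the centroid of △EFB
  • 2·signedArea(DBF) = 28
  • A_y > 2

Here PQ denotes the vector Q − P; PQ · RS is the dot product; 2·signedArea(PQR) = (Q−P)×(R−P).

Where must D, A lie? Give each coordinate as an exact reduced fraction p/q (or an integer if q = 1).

1. D_x = 37/3  [CB ∥ DF ∩ BF ∥ CD]
2. D_y = 8/3  [CB ∥ DF ∩ BF ∥ CD]
   → D = (37/3, 8/3)
3. A_x = 16/9  [A is the centroid of △BDF]
4. A_y = 26/9  [A is the centroid of △BDF]
   → A = (16/9, 26/9)

A = (16/9, 26/9)
D = (37/3, 8/3)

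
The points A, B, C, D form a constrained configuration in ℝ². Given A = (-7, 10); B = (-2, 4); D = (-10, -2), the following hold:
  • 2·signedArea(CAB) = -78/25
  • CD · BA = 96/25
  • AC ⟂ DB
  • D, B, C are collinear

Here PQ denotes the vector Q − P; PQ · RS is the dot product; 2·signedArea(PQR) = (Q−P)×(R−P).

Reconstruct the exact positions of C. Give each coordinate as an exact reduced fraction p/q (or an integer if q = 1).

1. C_x = -58/25  [D, B, C are collinear ∩ AC ⟂ DB]
2. C_y = 94/25  [D, B, C are collinear ∩ AC ⟂ DB]
   → C = (-58/25, 94/25)

C = (-58/25, 94/25)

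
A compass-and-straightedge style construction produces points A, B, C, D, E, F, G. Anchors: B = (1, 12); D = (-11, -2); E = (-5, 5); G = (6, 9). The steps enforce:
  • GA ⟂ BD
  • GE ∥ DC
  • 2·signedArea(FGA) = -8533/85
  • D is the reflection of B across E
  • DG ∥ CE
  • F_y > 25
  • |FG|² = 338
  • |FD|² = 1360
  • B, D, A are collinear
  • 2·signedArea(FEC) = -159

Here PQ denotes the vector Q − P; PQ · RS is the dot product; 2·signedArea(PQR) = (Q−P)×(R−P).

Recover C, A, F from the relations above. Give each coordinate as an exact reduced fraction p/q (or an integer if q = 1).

A = (139/85, 1083/85)
C = (-22, -6)
F = (13, 26)

1. C_x = -22  [DG ∥ CE ∩ GE ∥ DC]
2. C_y = -6  [DG ∥ CE ∩ GE ∥ DC]
   → C = (-22, -6)
3. A_x = 139/85  [B, D, A are collinear ∩ GA ⟂ BD]
4. A_y = 1083/85  [B, D, A are collinear ∩ GA ⟂ BD]
   → A = (139/85, 1083/85)
5. F_x = 13  [2·signedArea(FEC) = -159 ∩ 2·signedArea(FGA) = -8533/85]
6. F_y = 26  [2·signedArea(FEC) = -159 ∩ 2·signedArea(FGA) = -8533/85]
   → F = (13, 26)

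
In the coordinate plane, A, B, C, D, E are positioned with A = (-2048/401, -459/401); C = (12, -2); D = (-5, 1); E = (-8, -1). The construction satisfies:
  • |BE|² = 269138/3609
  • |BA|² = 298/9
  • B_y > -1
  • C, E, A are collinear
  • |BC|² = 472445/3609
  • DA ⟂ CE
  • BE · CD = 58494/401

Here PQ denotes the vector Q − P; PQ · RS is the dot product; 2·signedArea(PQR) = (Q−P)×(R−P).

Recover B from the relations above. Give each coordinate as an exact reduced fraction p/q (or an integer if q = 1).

B = (253/401, -860/1203)

1. B_x = 253/401  [line 17·x + -3·y + -5161/401 = 0 ∩ |BA|² = 298/9]
2. B_y = -860/1203  [line 17·x + -3·y + -5161/401 = 0 ∩ |BA|² = 298/9]
   → B = (253/401, -860/1203)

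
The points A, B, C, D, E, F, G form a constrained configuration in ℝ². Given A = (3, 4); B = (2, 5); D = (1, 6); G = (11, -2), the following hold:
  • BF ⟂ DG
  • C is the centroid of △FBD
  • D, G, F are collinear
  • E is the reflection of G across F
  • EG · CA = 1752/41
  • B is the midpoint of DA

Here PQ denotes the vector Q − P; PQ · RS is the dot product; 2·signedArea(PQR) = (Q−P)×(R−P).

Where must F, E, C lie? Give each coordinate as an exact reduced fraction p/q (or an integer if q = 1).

1. F_x = 86/41  [D, G, F are collinear ∩ BF ⟂ DG]
2. F_y = 210/41  [D, G, F are collinear ∩ BF ⟂ DG]
   → F = (86/41, 210/41)
3. E_x = -279/41  [E is the reflection of G across F]
4. E_y = 502/41  [E is the reflection of G across F]
   → E = (-279/41, 502/41)
5. C_x = 209/123  [C is the centroid of △FBD]
6. C_y = 661/123  [C is the centroid of △FBD]
   → C = (209/123, 661/123)

C = (209/123, 661/123)
E = (-279/41, 502/41)
F = (86/41, 210/41)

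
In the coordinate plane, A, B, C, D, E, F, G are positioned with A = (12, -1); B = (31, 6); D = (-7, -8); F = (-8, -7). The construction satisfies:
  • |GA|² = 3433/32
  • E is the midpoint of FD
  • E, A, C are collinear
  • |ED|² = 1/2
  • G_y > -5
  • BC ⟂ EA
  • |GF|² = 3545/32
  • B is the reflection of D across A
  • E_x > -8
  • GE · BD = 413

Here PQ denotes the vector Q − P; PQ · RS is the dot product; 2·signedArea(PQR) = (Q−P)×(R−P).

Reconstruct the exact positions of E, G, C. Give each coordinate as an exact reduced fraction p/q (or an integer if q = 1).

1. E_x = -15/2  [E is the midpoint of FD]
2. E_y = -15/2  [E is the midpoint of FD]
   → E = (-15/2, -15/2)
3. G_x = 17/8  [line 38·x + 14·y + -23 = 0 ∩ |GA|² = 3433/32]
4. G_y = -33/8  [line 38·x + 14·y + -23 = 0 ∩ |GA|² = 3433/32]
   → G = (17/8, -33/8)
5. C_x = 156/5  [E, A, C are collinear ∩ BC ⟂ EA]
6. C_y = 27/5  [E, A, C are collinear ∩ BC ⟂ EA]
   → C = (156/5, 27/5)

C = (156/5, 27/5)
E = (-15/2, -15/2)
G = (17/8, -33/8)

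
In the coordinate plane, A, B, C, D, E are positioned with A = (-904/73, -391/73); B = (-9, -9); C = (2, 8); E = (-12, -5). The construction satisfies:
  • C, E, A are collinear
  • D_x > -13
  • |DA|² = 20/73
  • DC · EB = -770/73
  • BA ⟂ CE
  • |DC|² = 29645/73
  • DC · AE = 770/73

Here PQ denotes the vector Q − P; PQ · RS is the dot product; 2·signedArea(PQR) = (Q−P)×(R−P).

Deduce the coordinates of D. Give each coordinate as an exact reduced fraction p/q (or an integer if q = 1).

1. D_x = -932/73  [DC · EB = -770/73 ∩ DC · AE = 770/73]
2. D_y = -417/73  [DC · EB = -770/73 ∩ DC · AE = 770/73]
   → D = (-932/73, -417/73)

D = (-932/73, -417/73)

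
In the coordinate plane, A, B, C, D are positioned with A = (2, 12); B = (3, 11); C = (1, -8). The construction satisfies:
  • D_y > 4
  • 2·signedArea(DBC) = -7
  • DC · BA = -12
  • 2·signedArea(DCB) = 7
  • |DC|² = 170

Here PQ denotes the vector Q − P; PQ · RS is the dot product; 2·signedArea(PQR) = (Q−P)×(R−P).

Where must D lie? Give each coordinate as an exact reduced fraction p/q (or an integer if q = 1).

1. D_x = 2  [2·signedArea(DCB) = 7 ∩ DC · BA = -12]
2. D_y = 5  [2·signedArea(DCB) = 7 ∩ DC · BA = -12]
   → D = (2, 5)

D = (2, 5)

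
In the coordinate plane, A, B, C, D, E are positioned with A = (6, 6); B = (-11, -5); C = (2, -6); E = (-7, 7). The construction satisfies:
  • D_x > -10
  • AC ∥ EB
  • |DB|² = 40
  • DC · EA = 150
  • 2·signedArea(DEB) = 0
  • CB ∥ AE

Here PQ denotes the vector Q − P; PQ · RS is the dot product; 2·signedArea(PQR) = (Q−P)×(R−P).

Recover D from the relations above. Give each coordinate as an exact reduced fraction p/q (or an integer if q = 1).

1. D_x = -9  [2·signedArea(DEB) = 0 ∩ DC · EA = 150]
2. D_y = 1  [2·signedArea(DEB) = 0 ∩ DC · EA = 150]
   → D = (-9, 1)

D = (-9, 1)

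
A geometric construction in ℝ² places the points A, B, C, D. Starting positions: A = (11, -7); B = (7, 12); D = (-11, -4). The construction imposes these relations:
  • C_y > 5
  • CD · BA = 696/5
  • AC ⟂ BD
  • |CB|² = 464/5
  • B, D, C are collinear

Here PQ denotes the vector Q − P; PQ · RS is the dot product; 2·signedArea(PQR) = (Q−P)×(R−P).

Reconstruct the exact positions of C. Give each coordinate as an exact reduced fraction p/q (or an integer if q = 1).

1. C_x = -1/5  [B, D, C are collinear ∩ AC ⟂ BD]
2. C_y = 28/5  [B, D, C are collinear ∩ AC ⟂ BD]
   → C = (-1/5, 28/5)

C = (-1/5, 28/5)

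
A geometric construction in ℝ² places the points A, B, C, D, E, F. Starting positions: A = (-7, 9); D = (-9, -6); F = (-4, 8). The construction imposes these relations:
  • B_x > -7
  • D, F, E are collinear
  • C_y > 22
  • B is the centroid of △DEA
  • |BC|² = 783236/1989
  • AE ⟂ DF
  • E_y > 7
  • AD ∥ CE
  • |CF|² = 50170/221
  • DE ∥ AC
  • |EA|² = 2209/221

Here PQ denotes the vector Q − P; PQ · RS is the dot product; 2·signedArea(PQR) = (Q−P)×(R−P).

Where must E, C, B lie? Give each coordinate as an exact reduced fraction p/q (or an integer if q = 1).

B = (-1475/221, 2417/663)
C = (-447/221, 5069/221)
E = (-889/221, 1754/221)

1. E_x = -889/221  [D, F, E are collinear ∩ AE ⟂ DF]
2. E_y = 1754/221  [D, F, E are collinear ∩ AE ⟂ DF]
   → E = (-889/221, 1754/221)
3. C_x = -447/221  [AD ∥ CE ∩ DE ∥ AC]
4. C_y = 5069/221  [AD ∥ CE ∩ DE ∥ AC]
   → C = (-447/221, 5069/221)
5. B_x = -1475/221  [B is the centroid of △DEA]
6. B_y = 2417/663  [B is the centroid of △DEA]
   → B = (-1475/221, 2417/663)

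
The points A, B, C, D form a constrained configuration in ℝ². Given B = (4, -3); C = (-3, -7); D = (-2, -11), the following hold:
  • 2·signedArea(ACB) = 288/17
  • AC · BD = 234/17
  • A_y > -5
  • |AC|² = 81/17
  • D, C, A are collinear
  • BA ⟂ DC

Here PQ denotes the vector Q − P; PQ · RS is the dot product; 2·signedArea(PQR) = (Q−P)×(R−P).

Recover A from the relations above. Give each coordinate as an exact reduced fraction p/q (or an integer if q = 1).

A = (-60/17, -83/17)

1. A_x = -60/17  [D, C, A are collinear ∩ BA ⟂ DC]
2. A_y = -83/17  [D, C, A are collinear ∩ BA ⟂ DC]
   → A = (-60/17, -83/17)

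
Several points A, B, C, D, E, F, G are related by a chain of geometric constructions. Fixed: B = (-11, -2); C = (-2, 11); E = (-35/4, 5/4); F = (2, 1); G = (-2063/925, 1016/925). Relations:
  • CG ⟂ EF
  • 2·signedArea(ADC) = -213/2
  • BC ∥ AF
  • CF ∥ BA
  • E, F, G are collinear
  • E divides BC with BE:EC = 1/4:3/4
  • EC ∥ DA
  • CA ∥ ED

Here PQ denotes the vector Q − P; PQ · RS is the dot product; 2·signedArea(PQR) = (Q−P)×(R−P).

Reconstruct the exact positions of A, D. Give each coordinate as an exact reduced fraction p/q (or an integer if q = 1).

1. A_x = -7  [BC ∥ AF ∩ CF ∥ BA]
2. A_y = -12  [BC ∥ AF ∩ CF ∥ BA]
   → A = (-7, -12)
3. D_x = -55/4  [EC ∥ DA ∩ CA ∥ ED]
4. D_y = -87/4  [EC ∥ DA ∩ CA ∥ ED]
   → D = (-55/4, -87/4)

A = (-7, -12)
D = (-55/4, -87/4)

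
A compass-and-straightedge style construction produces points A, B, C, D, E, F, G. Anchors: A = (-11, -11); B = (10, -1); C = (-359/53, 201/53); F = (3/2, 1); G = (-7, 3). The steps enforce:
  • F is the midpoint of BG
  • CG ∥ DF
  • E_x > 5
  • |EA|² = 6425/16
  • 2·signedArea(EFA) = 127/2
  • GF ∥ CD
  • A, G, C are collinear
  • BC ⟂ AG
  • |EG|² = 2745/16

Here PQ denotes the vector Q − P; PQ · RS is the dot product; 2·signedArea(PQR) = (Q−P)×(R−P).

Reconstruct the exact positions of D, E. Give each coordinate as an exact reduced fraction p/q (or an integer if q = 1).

D = (183/106, 95/53)
E = (23/4, 0)

1. D_x = 183/106  [CG ∥ DF ∩ GF ∥ CD]
2. D_y = 95/53  [CG ∥ DF ∩ GF ∥ CD]
   → D = (183/106, 95/53)
3. E_x = 23/4  [line 12·x + -25/2·y + -69 = 0 ∩ |EG|² = 2745/16]
4. E_y = 0  [line 12·x + -25/2·y + -69 = 0 ∩ |EG|² = 2745/16]
   → E = (23/4, 0)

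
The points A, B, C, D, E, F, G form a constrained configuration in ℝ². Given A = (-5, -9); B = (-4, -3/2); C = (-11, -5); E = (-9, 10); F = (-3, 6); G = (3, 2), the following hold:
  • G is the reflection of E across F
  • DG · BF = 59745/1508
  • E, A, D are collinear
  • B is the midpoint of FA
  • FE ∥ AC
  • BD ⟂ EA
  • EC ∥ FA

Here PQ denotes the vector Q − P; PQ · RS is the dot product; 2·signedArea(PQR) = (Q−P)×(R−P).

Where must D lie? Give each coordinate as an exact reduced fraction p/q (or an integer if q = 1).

1. D_x = -2439/377  [E, A, D are collinear ∩ BD ⟂ EA]
2. D_y = -1523/754  [E, A, D are collinear ∩ BD ⟂ EA]
   → D = (-2439/377, -1523/754)

D = (-2439/377, -1523/754)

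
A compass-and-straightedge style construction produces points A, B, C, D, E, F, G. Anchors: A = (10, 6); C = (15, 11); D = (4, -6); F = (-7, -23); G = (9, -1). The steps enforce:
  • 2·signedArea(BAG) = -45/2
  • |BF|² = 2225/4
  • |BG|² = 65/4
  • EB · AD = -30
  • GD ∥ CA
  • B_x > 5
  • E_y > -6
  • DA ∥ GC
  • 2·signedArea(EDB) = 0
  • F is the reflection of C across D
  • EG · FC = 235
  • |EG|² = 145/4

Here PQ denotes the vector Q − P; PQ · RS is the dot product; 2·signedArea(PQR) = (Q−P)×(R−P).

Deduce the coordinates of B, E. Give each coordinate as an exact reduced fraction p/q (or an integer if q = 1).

B = (11/2, -3)
E = (9/2, -5)

1. B_x = 11/2  [line 7·x + -1·y + -83/2 = 0 ∩ |BF|² = 2225/4]
2. B_y = -3  [line 7·x + -1·y + -83/2 = 0 ∩ |BF|² = 2225/4]
   → B = (11/2, -3)
3. E_x = 9/2  [2·signedArea(EDB) = 0 ∩ EG · FC = 235]
4. E_y = -5  [2·signedArea(EDB) = 0 ∩ EG · FC = 235]
   → E = (9/2, -5)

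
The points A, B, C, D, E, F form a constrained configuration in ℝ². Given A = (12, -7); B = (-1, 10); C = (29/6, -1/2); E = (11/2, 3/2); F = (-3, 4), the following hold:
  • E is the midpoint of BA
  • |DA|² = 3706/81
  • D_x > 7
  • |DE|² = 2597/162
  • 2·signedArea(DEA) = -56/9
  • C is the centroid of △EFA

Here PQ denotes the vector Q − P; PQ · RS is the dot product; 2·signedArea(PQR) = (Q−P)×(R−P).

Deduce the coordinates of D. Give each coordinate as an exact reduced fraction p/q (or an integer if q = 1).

1. D_x = 67/9  [line 17/2·x + 13/2·y + -905/18 = 0 ∩ |DE|² = 2597/162]
2. D_y = -2  [line 17/2·x + 13/2·y + -905/18 = 0 ∩ |DE|² = 2597/162]
   → D = (67/9, -2)

D = (67/9, -2)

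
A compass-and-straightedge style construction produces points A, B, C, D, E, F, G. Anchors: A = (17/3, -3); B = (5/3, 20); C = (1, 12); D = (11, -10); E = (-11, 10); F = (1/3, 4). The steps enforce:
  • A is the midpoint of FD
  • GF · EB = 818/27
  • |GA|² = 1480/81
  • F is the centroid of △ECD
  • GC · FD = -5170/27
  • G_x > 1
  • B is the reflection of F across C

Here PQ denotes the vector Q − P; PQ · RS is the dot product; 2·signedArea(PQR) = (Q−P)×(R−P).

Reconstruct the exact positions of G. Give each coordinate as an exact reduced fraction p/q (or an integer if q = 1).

1. G_x = 17/9  [GC · FD = -5170/27 ∩ GF · EB = 818/27]
2. G_y = -1  [GC · FD = -5170/27 ∩ GF · EB = 818/27]
   → G = (17/9, -1)

G = (17/9, -1)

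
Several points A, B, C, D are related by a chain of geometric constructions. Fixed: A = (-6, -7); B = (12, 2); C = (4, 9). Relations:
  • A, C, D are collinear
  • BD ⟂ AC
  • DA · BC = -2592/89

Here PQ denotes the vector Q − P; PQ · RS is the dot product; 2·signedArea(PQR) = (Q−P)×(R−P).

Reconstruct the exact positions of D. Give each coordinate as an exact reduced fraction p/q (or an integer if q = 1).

D = (276/89, 673/89)

1. D_x = 276/89  [A, C, D are collinear ∩ BD ⟂ AC]
2. D_y = 673/89  [A, C, D are collinear ∩ BD ⟂ AC]
   → D = (276/89, 673/89)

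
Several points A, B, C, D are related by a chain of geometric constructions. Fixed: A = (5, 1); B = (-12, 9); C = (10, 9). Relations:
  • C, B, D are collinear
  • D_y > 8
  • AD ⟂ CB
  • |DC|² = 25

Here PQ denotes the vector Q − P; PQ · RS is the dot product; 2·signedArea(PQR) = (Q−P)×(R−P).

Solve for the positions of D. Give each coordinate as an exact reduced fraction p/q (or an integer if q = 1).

D = (5, 9)

1. D_x = 5  [C, B, D are collinear ∩ AD ⟂ CB]
2. D_y = 9  [C, B, D are collinear ∩ AD ⟂ CB]
   → D = (5, 9)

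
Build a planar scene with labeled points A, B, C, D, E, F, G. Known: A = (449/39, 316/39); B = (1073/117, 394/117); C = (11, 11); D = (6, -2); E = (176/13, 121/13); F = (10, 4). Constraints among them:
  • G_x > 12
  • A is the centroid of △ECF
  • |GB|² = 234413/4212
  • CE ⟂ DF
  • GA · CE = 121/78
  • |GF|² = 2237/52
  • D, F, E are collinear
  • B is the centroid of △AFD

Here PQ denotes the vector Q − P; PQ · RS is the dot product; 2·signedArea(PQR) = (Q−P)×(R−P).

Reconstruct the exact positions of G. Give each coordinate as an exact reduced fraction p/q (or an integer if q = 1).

G = (319/26, 132/13)

1. G_x = 319/26  [line -33/13·x + 22/13·y + 363/26 = 0 ∩ |GB|² = 234413/4212]
2. G_y = 132/13  [line -33/13·x + 22/13·y + 363/26 = 0 ∩ |GB|² = 234413/4212]
   → G = (319/26, 132/13)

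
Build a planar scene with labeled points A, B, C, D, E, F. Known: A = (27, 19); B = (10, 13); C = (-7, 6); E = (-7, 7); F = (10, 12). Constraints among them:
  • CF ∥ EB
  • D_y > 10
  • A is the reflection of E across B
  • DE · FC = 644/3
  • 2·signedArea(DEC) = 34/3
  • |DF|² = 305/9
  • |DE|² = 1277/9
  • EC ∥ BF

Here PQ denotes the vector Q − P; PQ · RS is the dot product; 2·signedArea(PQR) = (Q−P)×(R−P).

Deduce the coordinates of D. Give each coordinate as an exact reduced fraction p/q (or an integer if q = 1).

1. D_x = 13/3  [2·signedArea(DEC) = 34/3 ∩ DE · FC = 644/3]
2. D_y = 32/3  [2·signedArea(DEC) = 34/3 ∩ DE · FC = 644/3]
   → D = (13/3, 32/3)

D = (13/3, 32/3)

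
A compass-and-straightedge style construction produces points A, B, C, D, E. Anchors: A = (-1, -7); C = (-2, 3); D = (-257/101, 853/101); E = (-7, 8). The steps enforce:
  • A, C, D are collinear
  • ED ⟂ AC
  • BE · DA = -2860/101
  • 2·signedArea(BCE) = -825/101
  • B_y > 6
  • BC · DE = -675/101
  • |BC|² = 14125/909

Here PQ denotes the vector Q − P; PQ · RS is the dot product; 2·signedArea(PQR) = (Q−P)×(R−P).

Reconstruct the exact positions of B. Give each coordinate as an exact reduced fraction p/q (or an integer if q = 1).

1. B_x = -1166/303  [2·signedArea(BCE) = -825/101 ∩ BC · DE = -675/101]
2. B_y = 1964/303  [2·signedArea(BCE) = -825/101 ∩ BC · DE = -675/101]
   → B = (-1166/303, 1964/303)

B = (-1166/303, 1964/303)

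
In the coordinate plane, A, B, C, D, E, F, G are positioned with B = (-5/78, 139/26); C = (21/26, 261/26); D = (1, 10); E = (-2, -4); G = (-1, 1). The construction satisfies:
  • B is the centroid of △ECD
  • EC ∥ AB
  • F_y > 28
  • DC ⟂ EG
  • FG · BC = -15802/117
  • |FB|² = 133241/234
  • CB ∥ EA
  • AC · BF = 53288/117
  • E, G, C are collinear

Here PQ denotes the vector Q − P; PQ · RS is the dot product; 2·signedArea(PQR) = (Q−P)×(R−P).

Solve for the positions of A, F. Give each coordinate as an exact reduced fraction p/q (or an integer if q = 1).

A = (-112/39, -113/13)
F = (190/39, 373/13)

1. A_x = -112/39  [EC ∥ AB ∩ CB ∥ EA]
2. A_y = -113/13  [EC ∥ AB ∩ CB ∥ EA]
   → A = (-112/39, -113/13)
3. F_x = 190/39  [FG · BC = -15802/117 ∩ AC · BF = 53288/117]
4. F_y = 373/13  [FG · BC = -15802/117 ∩ AC · BF = 53288/117]
   → F = (190/39, 373/13)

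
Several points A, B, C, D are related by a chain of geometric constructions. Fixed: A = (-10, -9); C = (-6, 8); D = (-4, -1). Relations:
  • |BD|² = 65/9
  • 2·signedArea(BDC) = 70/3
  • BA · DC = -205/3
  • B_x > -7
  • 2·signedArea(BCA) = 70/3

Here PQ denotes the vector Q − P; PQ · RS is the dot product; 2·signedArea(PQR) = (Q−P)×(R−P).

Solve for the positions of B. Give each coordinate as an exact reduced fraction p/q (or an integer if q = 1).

B = (-20/3, -2/3)

1. B_x = -20/3  [2·signedArea(BCA) = 70/3 ∩ 2·signedArea(BDC) = 70/3]
2. B_y = -2/3  [2·signedArea(BCA) = 70/3 ∩ 2·signedArea(BDC) = 70/3]
   → B = (-20/3, -2/3)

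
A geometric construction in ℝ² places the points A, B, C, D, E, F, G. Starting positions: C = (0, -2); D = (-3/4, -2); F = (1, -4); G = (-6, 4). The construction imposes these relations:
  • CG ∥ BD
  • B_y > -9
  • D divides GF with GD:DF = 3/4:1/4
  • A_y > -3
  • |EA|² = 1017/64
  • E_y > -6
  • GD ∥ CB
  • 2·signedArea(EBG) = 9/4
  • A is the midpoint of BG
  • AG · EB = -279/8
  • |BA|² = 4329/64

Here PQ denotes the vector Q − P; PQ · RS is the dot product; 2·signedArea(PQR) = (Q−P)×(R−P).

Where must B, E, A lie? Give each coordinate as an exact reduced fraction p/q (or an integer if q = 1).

1. B_x = 21/4  [CG ∥ BD ∩ GD ∥ CB]
2. B_y = -8  [CG ∥ BD ∩ GD ∥ CB]
   → B = (21/4, -8)
3. A_x = -3/8  [A is the midpoint of BG]
4. A_y = -2  [A is the midpoint of BG]
   → A = (-3/8, -2)
5. E_x = 9/4  [2·signedArea(EBG) = 9/4 ∩ AG · EB = -279/8]
6. E_y = -5  [2·signedArea(EBG) = 9/4 ∩ AG · EB = -279/8]
   → E = (9/4, -5)

A = (-3/8, -2)
B = (21/4, -8)
E = (9/4, -5)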